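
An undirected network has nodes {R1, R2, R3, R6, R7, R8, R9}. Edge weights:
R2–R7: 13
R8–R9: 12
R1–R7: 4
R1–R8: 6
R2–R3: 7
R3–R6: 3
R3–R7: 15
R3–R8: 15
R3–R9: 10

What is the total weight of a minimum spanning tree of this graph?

Grow the tree from R8 using Prim:
Step 1: frontier [R1–R8 6, R8–R9 12, R3–R8 15] → take R1–R8 (6); add R1.
Step 2: frontier [R1–R7 4, R8–R9 12, R3–R8 15] → take R1–R7 (4); add R7.
Step 3: frontier [R2–R7 13, R3–R7 15, R8–R9 12, R3–R8 15] → take R8–R9 (12); add R9.
Step 4: frontier [R2–R7 13, R3–R7 15, R3–R8 15, R3–R9 10] → take R3–R9 (10); add R3.
Step 5: frontier [R3–R6 3, R2–R3 7, R2–R7 13] → take R3–R6 (3); add R6.
Step 6: frontier [R2–R3 7, R2–R7 13] → take R2–R3 (7); add R2.
MST edges: R1–R8, R1–R7, R8–R9, R3–R9, R3–R6, R2–R3; total weight 6+4+12+10+3+7 = 42.

42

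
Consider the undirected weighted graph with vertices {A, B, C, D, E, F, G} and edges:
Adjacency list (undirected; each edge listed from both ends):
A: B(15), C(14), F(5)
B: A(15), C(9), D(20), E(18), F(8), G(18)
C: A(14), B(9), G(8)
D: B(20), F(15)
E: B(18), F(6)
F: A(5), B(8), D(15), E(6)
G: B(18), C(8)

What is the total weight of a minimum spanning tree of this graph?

51

Kruskal: consider edges lightest-first.
A–F (5): add. Components now {A,F} {B} {C} {D} {E} {G}
E–F (6): add. Components now {A,E,F} {B} {C} {D} {G}
B–F (8): add. Components now {A,B,E,F} {C} {D} {G}
C–G (8): add. Components now {A,B,E,F} {C,G} {D}
B–C (9): add. Components now {A,B,C,E,F,G} {D}
A–C (14): skip — A and C already connected.
A–B (15): skip — A and B already connected.
D–F (15): add. Components now {A,B,C,D,E,F,G}
MST edges: A–F, E–F, B–F, C–G, B–C, D–F; total weight 5+6+8+8+9+15 = 51.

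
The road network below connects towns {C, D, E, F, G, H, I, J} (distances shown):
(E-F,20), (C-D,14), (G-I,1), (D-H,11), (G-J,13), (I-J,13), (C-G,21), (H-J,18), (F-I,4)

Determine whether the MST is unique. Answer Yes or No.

No

Sort edges by weight, then run Kruskal:
G-I (1): add — endpoints in different components.
F-I (4): add — endpoints in different components.
D-H (11): add — endpoints in different components.
G-J (13): add — endpoints in different components.
I-J (13): skip — I and J already connected.
C-D (14): add — endpoints in different components.
H-J (18): add — endpoints in different components.
E-F (20): add — endpoints in different components.
Non-tree edge I-J has weight 13, equal to the heaviest edge on its tree cycle — swapping gives another MST of the same weight. Not unique.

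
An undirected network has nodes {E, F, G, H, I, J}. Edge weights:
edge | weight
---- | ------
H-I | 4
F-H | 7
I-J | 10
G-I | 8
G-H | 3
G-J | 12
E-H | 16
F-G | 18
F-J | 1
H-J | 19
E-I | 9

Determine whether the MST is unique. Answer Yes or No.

Kruskal's algorithm — process edges by increasing weight (ties by edge label):
F-J (1): add. Components now {E} {F,J} {G} {H} {I}
G-H (3): add. Components now {E} {F,J} {G,H} {I}
H-I (4): add. Components now {E} {F,J} {G,H,I}
F-H (7): add. Components now {E} {F,G,H,I,J}
G-I (8): skip — G and I already connected.
E-I (9): add. Components now {E,F,G,H,I,J}
Every non-tree edge has weight strictly greater than the heaviest edge on the tree path between its endpoints, so the MST is unique.

Yes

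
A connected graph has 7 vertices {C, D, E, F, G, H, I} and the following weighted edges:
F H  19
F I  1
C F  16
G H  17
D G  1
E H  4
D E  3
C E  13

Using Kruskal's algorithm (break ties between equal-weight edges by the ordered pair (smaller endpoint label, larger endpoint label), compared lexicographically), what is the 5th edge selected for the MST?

C-E

Kruskal's algorithm — process edges by increasing weight (ties by edge label):
D G (1): add. Components now {C} {D,G} {E} {F} {H} {I}
F I (1): add. Components now {C} {D,G} {E} {F,I} {H}
D E (3): add. Components now {C} {D,E,G} {F,I} {H}
E H (4): add. Components now {C} {D,E,G,H} {F,I}
C E (13): add. Components now {C,D,E,G,H} {F,I}
C F (16): add. Components now {C,D,E,F,G,H,I}
The 5th edge added is C E.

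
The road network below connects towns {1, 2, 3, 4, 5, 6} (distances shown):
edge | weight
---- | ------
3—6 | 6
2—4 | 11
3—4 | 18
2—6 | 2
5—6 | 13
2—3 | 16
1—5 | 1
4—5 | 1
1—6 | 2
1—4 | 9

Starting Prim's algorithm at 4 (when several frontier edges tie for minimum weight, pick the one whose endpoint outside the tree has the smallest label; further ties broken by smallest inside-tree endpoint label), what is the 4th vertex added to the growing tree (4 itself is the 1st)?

6

Prim, starting at 4.
Step 1: cheapest edge leaving the tree is 4—5 (1); add 5.
Step 2: cheapest edge leaving the tree is 1—5 (1); add 1.
Step 3: cheapest edge leaving the tree is 1—6 (2); add 6.
Step 4: cheapest edge leaving the tree is 2—6 (2); add 2.
Step 5: cheapest edge leaving the tree is 3—6 (6); add 3.
Vertex order: 4, 5, 1, 6, 2, 3. The 4th vertex is 6.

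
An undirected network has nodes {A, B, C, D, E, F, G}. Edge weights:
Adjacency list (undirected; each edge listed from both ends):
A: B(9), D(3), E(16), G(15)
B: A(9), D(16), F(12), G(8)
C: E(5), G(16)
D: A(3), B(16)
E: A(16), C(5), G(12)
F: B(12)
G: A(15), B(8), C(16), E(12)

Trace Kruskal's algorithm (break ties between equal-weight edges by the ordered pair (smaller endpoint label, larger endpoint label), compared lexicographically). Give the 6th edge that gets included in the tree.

Kruskal's algorithm — process edges by increasing weight (ties by edge label):
A D (3): add — endpoints in different components.
C E (5): add — endpoints in different components.
B G (8): add — endpoints in different components.
A B (9): add — endpoints in different components.
B F (12): add — endpoints in different components.
E G (12): add — endpoints in different components.
The 6th edge added is E G.

E-G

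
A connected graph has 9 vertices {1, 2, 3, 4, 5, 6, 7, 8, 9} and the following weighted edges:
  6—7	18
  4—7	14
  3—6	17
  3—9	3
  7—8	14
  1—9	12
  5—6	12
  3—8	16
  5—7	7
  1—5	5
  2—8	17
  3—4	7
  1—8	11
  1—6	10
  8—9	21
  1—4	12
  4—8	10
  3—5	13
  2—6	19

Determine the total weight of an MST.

70

Prim, starting at 7.
Step 1: cheapest edge leaving the tree is 5—7 (7); add 5.
Step 2: cheapest edge leaving the tree is 1—5 (5); add 1.
Step 3: cheapest edge leaving the tree is 1—6 (10); add 6.
Step 4: cheapest edge leaving the tree is 1—8 (11); add 8.
Step 5: cheapest edge leaving the tree is 4—8 (10); add 4.
Step 6: cheapest edge leaving the tree is 3—4 (7); add 3.
Step 7: cheapest edge leaving the tree is 3—9 (3); add 9.
Step 8: cheapest edge leaving the tree is 2—8 (17); add 2.
MST edges: 5—7, 1—5, 1—6, 1—8, 4—8, 3—4, 3—9, 2—8; total weight 7+5+10+11+10+7+3+17 = 70.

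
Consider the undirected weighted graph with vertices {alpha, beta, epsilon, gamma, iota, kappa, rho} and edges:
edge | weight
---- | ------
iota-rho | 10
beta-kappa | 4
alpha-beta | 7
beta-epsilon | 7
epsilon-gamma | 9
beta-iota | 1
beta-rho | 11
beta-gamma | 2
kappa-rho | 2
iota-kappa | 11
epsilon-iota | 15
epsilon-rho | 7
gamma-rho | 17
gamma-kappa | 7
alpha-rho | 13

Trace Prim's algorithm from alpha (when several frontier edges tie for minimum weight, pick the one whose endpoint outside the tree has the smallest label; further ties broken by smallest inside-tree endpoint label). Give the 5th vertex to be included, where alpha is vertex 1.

kappa

Prim's algorithm from alpha:
Step 1: cheapest edge leaving the tree is alpha-beta (7); add beta.
Step 2: cheapest edge leaving the tree is beta-iota (1); add iota.
Step 3: cheapest edge leaving the tree is beta-gamma (2); add gamma.
Step 4: cheapest edge leaving the tree is beta-kappa (4); add kappa.
Step 5: cheapest edge leaving the tree is kappa-rho (2); add rho.
Step 6: cheapest edge leaving the tree is beta-epsilon (7); add epsilon.
Vertex order: alpha, beta, iota, gamma, kappa, rho, epsilon. The 5th vertex is kappa.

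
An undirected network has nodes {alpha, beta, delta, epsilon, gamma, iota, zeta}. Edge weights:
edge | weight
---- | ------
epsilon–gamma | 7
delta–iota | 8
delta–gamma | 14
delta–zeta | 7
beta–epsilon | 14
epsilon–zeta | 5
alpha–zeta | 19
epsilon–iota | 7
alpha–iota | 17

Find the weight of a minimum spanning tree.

57

Prim's algorithm from iota:
Step 1: cheapest edge leaving the tree is epsilon–iota (7); add epsilon.
Step 2: cheapest edge leaving the tree is epsilon–zeta (5); add zeta.
Step 3: cheapest edge leaving the tree is delta–zeta (7); add delta.
Step 4: cheapest edge leaving the tree is epsilon–gamma (7); add gamma.
Step 5: cheapest edge leaving the tree is beta–epsilon (14); add beta.
Step 6: cheapest edge leaving the tree is alpha–iota (17); add alpha.
MST edges: epsilon–iota, epsilon–zeta, delta–zeta, epsilon–gamma, beta–epsilon, alpha–iota; total weight 7+5+7+7+14+17 = 57.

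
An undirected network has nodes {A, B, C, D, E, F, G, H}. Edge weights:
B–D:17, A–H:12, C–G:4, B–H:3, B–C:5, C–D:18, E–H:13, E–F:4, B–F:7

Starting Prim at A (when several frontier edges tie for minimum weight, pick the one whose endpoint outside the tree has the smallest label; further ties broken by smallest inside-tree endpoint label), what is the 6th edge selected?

Prim's algorithm from A:
Step 1: frontier [A–H 12] → take A–H (12); add H.
Step 2: frontier [B–H 3, E–H 13] → take B–H (3); add B.
Step 3: frontier [B–C 5, B–F 7, B–D 17, E–H 13] → take B–C (5); add C.
Step 4: frontier [B–F 7, B–D 17, C–G 4, C–D 18, E–H 13] → take C–G (4); add G.
Step 5: frontier [B–F 7, B–D 17, C–D 18, E–H 13] → take B–F (7); add F.
Step 6: frontier [B–D 17, C–D 18, E–F 4, E–H 13] → take E–F (4); add E.
Step 7: frontier [B–D 17, C–D 18] → take B–D (17); add D.
The 6th edge added is E–F.

E-F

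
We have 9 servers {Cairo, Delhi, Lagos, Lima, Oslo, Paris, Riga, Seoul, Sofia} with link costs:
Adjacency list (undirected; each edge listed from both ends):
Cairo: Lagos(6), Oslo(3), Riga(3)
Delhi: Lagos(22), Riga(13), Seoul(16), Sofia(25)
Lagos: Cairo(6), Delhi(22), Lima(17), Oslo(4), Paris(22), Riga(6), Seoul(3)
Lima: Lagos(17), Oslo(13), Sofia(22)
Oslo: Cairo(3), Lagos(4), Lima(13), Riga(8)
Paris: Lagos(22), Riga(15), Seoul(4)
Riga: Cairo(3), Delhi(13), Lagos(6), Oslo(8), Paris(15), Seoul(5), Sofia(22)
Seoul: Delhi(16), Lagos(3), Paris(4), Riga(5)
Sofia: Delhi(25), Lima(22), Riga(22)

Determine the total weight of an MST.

Prim, starting at Oslo.
Step 1: cheapest edge leaving the tree is Cairo Oslo (3); add Cairo.
Step 2: cheapest edge leaving the tree is Cairo Riga (3); add Riga.
Step 3: cheapest edge leaving the tree is Lagos Oslo (4); add Lagos.
Step 4: cheapest edge leaving the tree is Lagos Seoul (3); add Seoul.
Step 5: cheapest edge leaving the tree is Paris Seoul (4); add Paris.
Step 6: cheapest edge leaving the tree is Delhi Riga (13); add Delhi.
Step 7: cheapest edge leaving the tree is Lima Oslo (13); add Lima.
Step 8: cheapest edge leaving the tree is Lima Sofia (22); add Sofia.
MST edges: Cairo Oslo, Cairo Riga, Lagos Oslo, Lagos Seoul, Paris Seoul, Delhi Riga, Lima Oslo, Lima Sofia; total weight 3+3+4+3+4+13+13+22 = 65.

65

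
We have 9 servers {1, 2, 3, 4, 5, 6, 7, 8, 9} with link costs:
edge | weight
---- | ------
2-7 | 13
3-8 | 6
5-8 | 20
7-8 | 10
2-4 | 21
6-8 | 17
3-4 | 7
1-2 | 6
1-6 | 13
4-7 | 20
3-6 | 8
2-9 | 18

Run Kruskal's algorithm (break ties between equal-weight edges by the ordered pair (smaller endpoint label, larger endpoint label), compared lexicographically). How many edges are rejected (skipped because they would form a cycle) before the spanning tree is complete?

3

Kruskal's algorithm — process edges by increasing weight (ties by edge label):
1-2 (6): add — endpoints in different components.
3-8 (6): add — endpoints in different components.
3-4 (7): add — endpoints in different components.
3-6 (8): add — endpoints in different components.
7-8 (10): add — endpoints in different components.
1-6 (13): add — endpoints in different components.
2-7 (13): skip — 2 and 7 already connected.
6-8 (17): skip — 6 and 8 already connected.
2-9 (18): add — endpoints in different components.
4-7 (20): skip — 4 and 7 already connected.
5-8 (20): add — endpoints in different components.
Edges rejected before the tree was complete: 3.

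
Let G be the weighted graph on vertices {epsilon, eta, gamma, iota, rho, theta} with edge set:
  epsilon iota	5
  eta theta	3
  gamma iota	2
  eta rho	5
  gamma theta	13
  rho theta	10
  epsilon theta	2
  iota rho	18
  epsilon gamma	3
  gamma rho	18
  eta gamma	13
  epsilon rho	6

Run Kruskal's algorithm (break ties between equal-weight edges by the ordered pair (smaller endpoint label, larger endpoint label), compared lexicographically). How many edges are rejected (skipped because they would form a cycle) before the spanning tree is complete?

1

Kruskal's algorithm — process edges by increasing weight (ties by edge label):
epsilon theta (2): add — endpoints in different components.
gamma iota (2): add — endpoints in different components.
epsilon gamma (3): add — endpoints in different components.
eta theta (3): add — endpoints in different components.
epsilon iota (5): skip — epsilon and iota already connected.
eta rho (5): add — endpoints in different components.
Edges rejected before the tree was complete: 1.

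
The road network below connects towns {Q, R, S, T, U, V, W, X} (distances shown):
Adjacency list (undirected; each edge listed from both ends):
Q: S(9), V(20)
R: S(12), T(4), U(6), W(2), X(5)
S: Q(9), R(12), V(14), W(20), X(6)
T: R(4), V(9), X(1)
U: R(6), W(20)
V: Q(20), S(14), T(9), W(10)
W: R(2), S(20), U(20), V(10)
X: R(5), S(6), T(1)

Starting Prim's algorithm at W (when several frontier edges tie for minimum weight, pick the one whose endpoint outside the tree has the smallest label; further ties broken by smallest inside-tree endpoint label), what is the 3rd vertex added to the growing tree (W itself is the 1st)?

T

Prim, starting at W.
Step 1: cheapest edge leaving the tree is R-W (2); add R.
Step 2: cheapest edge leaving the tree is R-T (4); add T.
Step 3: cheapest edge leaving the tree is T-X (1); add X.
Step 4: cheapest edge leaving the tree is S-X (6); add S.
Step 5: cheapest edge leaving the tree is R-U (6); add U.
Step 6: cheapest edge leaving the tree is Q-S (9); add Q.
Step 7: cheapest edge leaving the tree is T-V (9); add V.
Vertex order: W, R, T, X, S, U, Q, V. The 3rd vertex is T.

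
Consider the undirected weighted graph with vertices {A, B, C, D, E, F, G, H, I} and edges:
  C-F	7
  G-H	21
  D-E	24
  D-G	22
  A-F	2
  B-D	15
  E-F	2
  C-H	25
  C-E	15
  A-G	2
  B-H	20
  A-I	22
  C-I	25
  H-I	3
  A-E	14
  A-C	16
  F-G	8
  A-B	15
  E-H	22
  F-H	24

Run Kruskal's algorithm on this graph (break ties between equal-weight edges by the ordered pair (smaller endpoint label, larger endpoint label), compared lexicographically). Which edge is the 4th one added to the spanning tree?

H-I

Kruskal: consider edges lightest-first.
A-F (2): add — endpoints in different components.
A-G (2): add — endpoints in different components.
E-F (2): add — endpoints in different components.
H-I (3): add — endpoints in different components.
C-F (7): add — endpoints in different components.
F-G (8): skip — F and G already connected.
A-E (14): skip — A and E already connected.
A-B (15): add — endpoints in different components.
B-D (15): add — endpoints in different components.
C-E (15): skip — C and E already connected.
A-C (16): skip — A and C already connected.
B-H (20): add — endpoints in different components.
The 4th edge added is H-I.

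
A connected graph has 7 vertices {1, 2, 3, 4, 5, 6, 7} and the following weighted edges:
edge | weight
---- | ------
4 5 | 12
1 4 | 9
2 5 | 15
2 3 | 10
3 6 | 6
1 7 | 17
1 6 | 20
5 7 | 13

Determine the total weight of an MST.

Kruskal: consider edges lightest-first.
3 6 (6): add. Components now {1} {2} {3,6} {4} {5} {7}
1 4 (9): add. Components now {1,4} {2} {3,6} {5} {7}
2 3 (10): add. Components now {1,4} {2,3,6} {5} {7}
4 5 (12): add. Components now {1,4,5} {2,3,6} {7}
5 7 (13): add. Components now {1,4,5,7} {2,3,6}
2 5 (15): add. Components now {1,2,3,4,5,6,7}
MST edges: 3 6, 1 4, 2 3, 4 5, 5 7, 2 5; total weight 6+9+10+12+13+15 = 65.

65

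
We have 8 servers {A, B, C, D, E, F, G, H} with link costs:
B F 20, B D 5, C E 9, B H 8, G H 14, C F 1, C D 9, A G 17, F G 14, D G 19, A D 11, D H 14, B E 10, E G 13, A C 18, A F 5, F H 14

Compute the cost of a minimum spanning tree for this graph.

50

Kruskal's algorithm — process edges by increasing weight (ties by edge label):
C F (1): add — endpoints in different components.
A F (5): add — endpoints in different components.
B D (5): add — endpoints in different components.
B H (8): add — endpoints in different components.
C D (9): add — endpoints in different components.
C E (9): add — endpoints in different components.
B E (10): skip — B and E already connected.
A D (11): skip — A and D already connected.
E G (13): add — endpoints in different components.
MST edges: C F, A F, B D, B H, C D, C E, E G; total weight 1+5+5+8+9+9+13 = 50.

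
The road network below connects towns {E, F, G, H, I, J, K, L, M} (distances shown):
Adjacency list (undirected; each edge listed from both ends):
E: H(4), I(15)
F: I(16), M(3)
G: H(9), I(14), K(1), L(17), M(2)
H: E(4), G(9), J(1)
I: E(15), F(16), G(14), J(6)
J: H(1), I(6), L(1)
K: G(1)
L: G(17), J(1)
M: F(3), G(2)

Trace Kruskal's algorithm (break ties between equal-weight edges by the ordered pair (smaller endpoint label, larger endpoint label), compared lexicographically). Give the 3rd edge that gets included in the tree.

Kruskal: consider edges lightest-first.
G-K (1): add — endpoints in different components.
H-J (1): add — endpoints in different components.
J-L (1): add — endpoints in different components.
G-M (2): add — endpoints in different components.
F-M (3): add — endpoints in different components.
E-H (4): add — endpoints in different components.
I-J (6): add — endpoints in different components.
G-H (9): add — endpoints in different components.
The 3rd edge added is J-L.

J-L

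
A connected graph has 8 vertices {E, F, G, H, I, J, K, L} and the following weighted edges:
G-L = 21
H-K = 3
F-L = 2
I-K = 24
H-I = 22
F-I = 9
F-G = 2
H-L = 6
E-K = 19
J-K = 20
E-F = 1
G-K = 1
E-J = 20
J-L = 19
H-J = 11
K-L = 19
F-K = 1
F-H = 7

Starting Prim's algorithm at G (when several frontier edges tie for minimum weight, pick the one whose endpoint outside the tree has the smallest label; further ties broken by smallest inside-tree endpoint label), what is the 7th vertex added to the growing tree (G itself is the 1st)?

I

Prim, starting at G.
Step 1: cheapest edge leaving the tree is G-K (1); add K.
Step 2: cheapest edge leaving the tree is F-K (1); add F.
Step 3: cheapest edge leaving the tree is E-F (1); add E.
Step 4: cheapest edge leaving the tree is F-L (2); add L.
Step 5: cheapest edge leaving the tree is H-K (3); add H.
Step 6: cheapest edge leaving the tree is F-I (9); add I.
Step 7: cheapest edge leaving the tree is H-J (11); add J.
Vertex order: G, K, F, E, L, H, I, J. The 7th vertex is I.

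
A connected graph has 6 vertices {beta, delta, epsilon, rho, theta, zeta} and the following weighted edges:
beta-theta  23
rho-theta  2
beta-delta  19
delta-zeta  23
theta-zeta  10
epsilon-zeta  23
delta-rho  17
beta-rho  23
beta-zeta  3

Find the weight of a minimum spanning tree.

55

Kruskal: consider edges lightest-first.
rho-theta (2): add. Components now {zeta} {beta} {delta} {epsilon} {rho,theta}
beta-zeta (3): add. Components now {beta,zeta} {delta} {epsilon} {rho,theta}
theta-zeta (10): add. Components now {beta,rho,theta,zeta} {delta} {epsilon}
delta-rho (17): add. Components now {beta,delta,rho,theta,zeta} {epsilon}
beta-delta (19): skip — beta and delta already connected.
beta-rho (23): skip — beta and rho already connected.
beta-theta (23): skip — beta and theta already connected.
delta-zeta (23): skip — zeta and delta already connected.
epsilon-zeta (23): add. Components now {beta,delta,epsilon,rho,theta,zeta}
MST edges: rho-theta, beta-zeta, theta-zeta, delta-rho, epsilon-zeta; total weight 2+3+10+17+23 = 55.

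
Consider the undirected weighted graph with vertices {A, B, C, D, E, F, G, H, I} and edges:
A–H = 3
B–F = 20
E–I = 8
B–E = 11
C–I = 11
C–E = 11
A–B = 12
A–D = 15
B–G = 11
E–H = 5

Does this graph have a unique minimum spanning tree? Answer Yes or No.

Kruskal: consider edges lightest-first.
A–H (3): add — endpoints in different components.
E–H (5): add — endpoints in different components.
E–I (8): add — endpoints in different components.
B–E (11): add — endpoints in different components.
B–G (11): add — endpoints in different components.
C–E (11): add — endpoints in different components.
C–I (11): skip — C and I already connected.
A–B (12): skip — A and B already connected.
A–D (15): add — endpoints in different components.
B–F (20): add — endpoints in different components.
Non-tree edge C–I has weight 11, equal to the heaviest edge on its tree cycle — swapping gives another MST of the same weight. Not unique.

No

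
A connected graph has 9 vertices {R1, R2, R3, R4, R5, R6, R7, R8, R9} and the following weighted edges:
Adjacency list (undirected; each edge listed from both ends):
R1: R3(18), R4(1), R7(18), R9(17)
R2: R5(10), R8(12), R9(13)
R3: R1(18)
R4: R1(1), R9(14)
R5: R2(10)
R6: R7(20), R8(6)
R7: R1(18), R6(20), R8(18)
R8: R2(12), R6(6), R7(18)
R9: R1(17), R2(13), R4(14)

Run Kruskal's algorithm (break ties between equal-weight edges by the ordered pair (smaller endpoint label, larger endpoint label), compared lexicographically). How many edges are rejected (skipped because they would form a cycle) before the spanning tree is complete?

1

Sort edges by weight, then run Kruskal:
R1—R4 (1): add — endpoints in different components.
R6—R8 (6): add — endpoints in different components.
R2—R5 (10): add — endpoints in different components.
R2—R8 (12): add — endpoints in different components.
R2—R9 (13): add — endpoints in different components.
R4—R9 (14): add — endpoints in different components.
R1—R9 (17): skip — R1 and R9 already connected.
R1—R3 (18): add — endpoints in different components.
R1—R7 (18): add — endpoints in different components.
Edges rejected before the tree was complete: 1.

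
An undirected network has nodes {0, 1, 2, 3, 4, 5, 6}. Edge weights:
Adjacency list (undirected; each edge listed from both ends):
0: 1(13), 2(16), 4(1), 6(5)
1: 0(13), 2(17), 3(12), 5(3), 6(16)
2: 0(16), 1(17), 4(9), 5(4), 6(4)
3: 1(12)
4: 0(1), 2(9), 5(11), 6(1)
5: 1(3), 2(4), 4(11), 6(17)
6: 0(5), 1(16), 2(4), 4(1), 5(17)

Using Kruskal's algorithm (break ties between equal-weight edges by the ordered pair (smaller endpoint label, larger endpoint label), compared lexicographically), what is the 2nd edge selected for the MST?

Kruskal's algorithm — process edges by increasing weight (ties by edge label):
0—4 (1): add — endpoints in different components.
4—6 (1): add — endpoints in different components.
1—5 (3): add — endpoints in different components.
2—5 (4): add — endpoints in different components.
2—6 (4): add — endpoints in different components.
0—6 (5): skip — 0 and 6 already connected.
2—4 (9): skip — 2 and 4 already connected.
4—5 (11): skip — 4 and 5 already connected.
1—3 (12): add — endpoints in different components.
The 2nd edge added is 4—6.

4-6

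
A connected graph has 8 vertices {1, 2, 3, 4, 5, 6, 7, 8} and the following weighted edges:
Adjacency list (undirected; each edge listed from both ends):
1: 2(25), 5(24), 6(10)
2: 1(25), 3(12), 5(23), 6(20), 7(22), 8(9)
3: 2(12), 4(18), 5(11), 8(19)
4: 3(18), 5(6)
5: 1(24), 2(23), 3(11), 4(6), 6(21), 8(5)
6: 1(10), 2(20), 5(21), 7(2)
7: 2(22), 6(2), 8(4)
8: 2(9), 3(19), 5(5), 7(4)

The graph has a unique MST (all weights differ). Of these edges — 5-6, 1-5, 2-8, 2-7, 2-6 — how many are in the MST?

1

Kruskal's algorithm — process edges by increasing weight (ties by edge label):
6-7 (2): add — endpoints in different components.
7-8 (4): add — endpoints in different components.
5-8 (5): add — endpoints in different components.
4-5 (6): add — endpoints in different components.
2-8 (9): add — endpoints in different components.
1-6 (10): add — endpoints in different components.
3-5 (11): add — endpoints in different components.
MST edge set: {6-7, 7-8, 5-8, 4-5, 2-8, 1-6, 3-5}.
Of the listed edges, {2-8} are in the MST → 1.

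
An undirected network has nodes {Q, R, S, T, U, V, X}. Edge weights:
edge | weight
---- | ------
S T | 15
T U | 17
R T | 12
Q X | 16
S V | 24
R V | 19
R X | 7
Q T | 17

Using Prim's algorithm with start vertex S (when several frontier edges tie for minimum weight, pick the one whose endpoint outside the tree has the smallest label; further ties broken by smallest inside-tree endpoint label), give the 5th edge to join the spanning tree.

T-U

Prim's algorithm from S:
Step 1: frontier [S T 15, S V 24] → take S T (15); add T.
Step 2: frontier [S V 24, R T 12, Q T 17, T U 17] → take R T (12); add R.
Step 3: frontier [R X 7, R V 19, S V 24, Q T 17, T U 17] → take R X (7); add X.
Step 4: frontier [R V 19, S V 24, Q T 17, T U 17, Q X 16] → take Q X (16); add Q.
Step 5: frontier [R V 19, S V 24, T U 17] → take T U (17); add U.
Step 6: frontier [R V 19, S V 24] → take R V (19); add V.
The 5th edge added is T U.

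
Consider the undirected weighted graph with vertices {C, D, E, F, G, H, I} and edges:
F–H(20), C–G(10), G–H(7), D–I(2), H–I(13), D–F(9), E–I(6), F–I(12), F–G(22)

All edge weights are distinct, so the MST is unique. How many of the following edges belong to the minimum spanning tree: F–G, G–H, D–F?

Kruskal: consider edges lightest-first.
D–I (2): add. Components now {C} {D,I} {E} {F} {G} {H}
E–I (6): add. Components now {C} {D,E,I} {F} {G} {H}
G–H (7): add. Components now {C} {D,E,I} {F} {G,H}
D–F (9): add. Components now {C} {D,E,F,I} {G,H}
C–G (10): add. Components now {C,G,H} {D,E,F,I}
F–I (12): skip — F and I already connected.
H–I (13): add. Components now {C,D,E,F,G,H,I}
MST edge set: {D–I, E–I, G–H, D–F, C–G, H–I}.
Of the listed edges, {G–H, D–F} are in the MST → 2.

2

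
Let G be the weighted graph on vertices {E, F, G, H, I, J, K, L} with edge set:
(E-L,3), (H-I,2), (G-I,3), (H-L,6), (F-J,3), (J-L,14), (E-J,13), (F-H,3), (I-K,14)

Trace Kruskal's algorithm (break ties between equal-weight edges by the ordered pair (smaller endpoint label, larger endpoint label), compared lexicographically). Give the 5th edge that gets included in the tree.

G-I

Kruskal: consider edges lightest-first.
H-I (2): add — endpoints in different components.
E-L (3): add — endpoints in different components.
F-H (3): add — endpoints in different components.
F-J (3): add — endpoints in different components.
G-I (3): add — endpoints in different components.
H-L (6): add — endpoints in different components.
E-J (13): skip — E and J already connected.
I-K (14): add — endpoints in different components.
The 5th edge added is G-I.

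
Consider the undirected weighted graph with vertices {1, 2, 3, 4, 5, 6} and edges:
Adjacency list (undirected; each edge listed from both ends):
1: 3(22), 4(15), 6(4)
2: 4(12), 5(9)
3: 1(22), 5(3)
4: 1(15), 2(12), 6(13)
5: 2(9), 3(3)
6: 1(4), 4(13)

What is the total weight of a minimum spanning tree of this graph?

Sort edges by weight, then run Kruskal:
3—5 (3): add — endpoints in different components.
1—6 (4): add — endpoints in different components.
2—5 (9): add — endpoints in different components.
2—4 (12): add — endpoints in different components.
4—6 (13): add — endpoints in different components.
MST edges: 3—5, 1—6, 2—5, 2—4, 4—6; total weight 3+4+9+12+13 = 41.

41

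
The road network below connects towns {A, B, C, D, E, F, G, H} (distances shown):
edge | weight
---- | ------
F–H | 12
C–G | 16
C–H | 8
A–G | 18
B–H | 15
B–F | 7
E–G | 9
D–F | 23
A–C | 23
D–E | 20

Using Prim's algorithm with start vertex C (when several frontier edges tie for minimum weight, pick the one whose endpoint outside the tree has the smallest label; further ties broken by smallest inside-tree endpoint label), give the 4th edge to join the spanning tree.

Prim's algorithm from C:
Step 1: cheapest edge leaving the tree is C–H (8); add H.
Step 2: cheapest edge leaving the tree is F–H (12); add F.
Step 3: cheapest edge leaving the tree is B–F (7); add B.
Step 4: cheapest edge leaving the tree is C–G (16); add G.
Step 5: cheapest edge leaving the tree is E–G (9); add E.
Step 6: cheapest edge leaving the tree is A–G (18); add A.
Step 7: cheapest edge leaving the tree is D–E (20); add D.
The 4th edge added is C–G.

C-G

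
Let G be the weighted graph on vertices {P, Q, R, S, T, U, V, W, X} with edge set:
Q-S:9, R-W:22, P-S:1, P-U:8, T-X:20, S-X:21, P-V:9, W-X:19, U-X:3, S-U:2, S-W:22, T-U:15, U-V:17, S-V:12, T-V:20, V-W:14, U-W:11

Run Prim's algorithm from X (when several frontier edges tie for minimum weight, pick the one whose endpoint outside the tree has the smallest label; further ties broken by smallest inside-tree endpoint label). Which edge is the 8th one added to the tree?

R-W

Prim, starting at X.
Step 1: cheapest edge leaving the tree is U-X (3); add U.
Step 2: cheapest edge leaving the tree is S-U (2); add S.
Step 3: cheapest edge leaving the tree is P-S (1); add P.
Step 4: cheapest edge leaving the tree is Q-S (9); add Q.
Step 5: cheapest edge leaving the tree is P-V (9); add V.
Step 6: cheapest edge leaving the tree is U-W (11); add W.
Step 7: cheapest edge leaving the tree is T-U (15); add T.
Step 8: cheapest edge leaving the tree is R-W (22); add R.
The 8th edge added is R-W.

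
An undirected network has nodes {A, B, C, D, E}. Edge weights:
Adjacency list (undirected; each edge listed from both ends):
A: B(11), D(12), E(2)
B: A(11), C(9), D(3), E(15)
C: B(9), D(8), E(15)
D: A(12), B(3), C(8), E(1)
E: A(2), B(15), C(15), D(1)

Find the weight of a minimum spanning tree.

14

Kruskal: consider edges lightest-first.
D—E (1): add. Components now {A} {B} {C} {D,E}
A—E (2): add. Components now {A,D,E} {B} {C}
B—D (3): add. Components now {A,B,D,E} {C}
C—D (8): add. Components now {A,B,C,D,E}
MST edges: D—E, A—E, B—D, C—D; total weight 1+2+3+8 = 14.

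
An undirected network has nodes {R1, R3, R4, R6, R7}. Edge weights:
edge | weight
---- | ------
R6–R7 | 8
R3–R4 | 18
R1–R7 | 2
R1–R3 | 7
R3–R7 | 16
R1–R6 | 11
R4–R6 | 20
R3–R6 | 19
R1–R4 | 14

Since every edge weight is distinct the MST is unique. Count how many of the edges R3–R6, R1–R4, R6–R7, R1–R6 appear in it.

Kruskal's algorithm — process edges by increasing weight (ties by edge label):
R1–R7 (2): add — endpoints in different components.
R1–R3 (7): add — endpoints in different components.
R6–R7 (8): add — endpoints in different components.
R1–R6 (11): skip — R6 and R1 already connected.
R1–R4 (14): add — endpoints in different components.
MST edge set: {R1–R7, R1–R3, R6–R7, R1–R4}.
Of the listed edges, {R1–R4, R6–R7} are in the MST → 2.

2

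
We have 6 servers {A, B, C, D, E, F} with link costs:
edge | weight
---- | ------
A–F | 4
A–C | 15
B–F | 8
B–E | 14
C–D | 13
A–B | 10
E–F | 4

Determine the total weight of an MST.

44

Kruskal: consider edges lightest-first.
A–F (4): add — endpoints in different components.
E–F (4): add — endpoints in different components.
B–F (8): add — endpoints in different components.
A–B (10): skip — A and B already connected.
C–D (13): add — endpoints in different components.
B–E (14): skip — B and E already connected.
A–C (15): add — endpoints in different components.
MST edges: A–F, E–F, B–F, C–D, A–C; total weight 4+4+8+13+15 = 44.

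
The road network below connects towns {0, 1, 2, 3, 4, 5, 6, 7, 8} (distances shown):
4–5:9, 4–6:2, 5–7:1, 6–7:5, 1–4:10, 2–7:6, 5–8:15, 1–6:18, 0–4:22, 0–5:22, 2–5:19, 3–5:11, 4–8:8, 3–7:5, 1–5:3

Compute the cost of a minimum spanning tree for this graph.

52

Sort edges by weight, then run Kruskal:
5–7 (1): add — endpoints in different components.
4–6 (2): add — endpoints in different components.
1–5 (3): add — endpoints in different components.
3–7 (5): add — endpoints in different components.
6–7 (5): add — endpoints in different components.
2–7 (6): add — endpoints in different components.
4–8 (8): add — endpoints in different components.
4–5 (9): skip — 4 and 5 already connected.
1–4 (10): skip — 1 and 4 already connected.
3–5 (11): skip — 3 and 5 already connected.
5–8 (15): skip — 5 and 8 already connected.
1–6 (18): skip — 1 and 6 already connected.
2–5 (19): skip — 2 and 5 already connected.
0–4 (22): add — endpoints in different components.
MST edges: 5–7, 4–6, 1–5, 3–7, 6–7, 2–7, 4–8, 0–4; total weight 1+2+3+5+5+6+8+22 = 52.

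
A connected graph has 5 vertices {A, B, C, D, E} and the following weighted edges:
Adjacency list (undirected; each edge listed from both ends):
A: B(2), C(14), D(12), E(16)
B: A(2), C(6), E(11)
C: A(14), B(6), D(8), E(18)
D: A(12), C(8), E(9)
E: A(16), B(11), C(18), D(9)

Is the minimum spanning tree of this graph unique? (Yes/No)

Sort edges by weight, then run Kruskal:
A-B (2): add. Components now {A,B} {C} {D} {E}
B-C (6): add. Components now {A,B,C} {D} {E}
C-D (8): add. Components now {A,B,C,D} {E}
D-E (9): add. Components now {A,B,C,D,E}
Every non-tree edge has weight strictly greater than the heaviest edge on the tree path between its endpoints, so the MST is unique.

Yes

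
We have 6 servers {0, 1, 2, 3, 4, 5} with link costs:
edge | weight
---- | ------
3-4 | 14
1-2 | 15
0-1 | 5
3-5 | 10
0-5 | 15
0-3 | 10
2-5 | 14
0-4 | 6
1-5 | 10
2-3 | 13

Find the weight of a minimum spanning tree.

44

Prim's algorithm from 2:
Step 1: cheapest edge leaving the tree is 2-3 (13); add 3.
Step 2: cheapest edge leaving the tree is 0-3 (10); add 0.
Step 3: cheapest edge leaving the tree is 0-1 (5); add 1.
Step 4: cheapest edge leaving the tree is 0-4 (6); add 4.
Step 5: cheapest edge leaving the tree is 1-5 (10); add 5.
MST edges: 2-3, 0-3, 0-1, 0-4, 1-5; total weight 13+10+5+6+10 = 44.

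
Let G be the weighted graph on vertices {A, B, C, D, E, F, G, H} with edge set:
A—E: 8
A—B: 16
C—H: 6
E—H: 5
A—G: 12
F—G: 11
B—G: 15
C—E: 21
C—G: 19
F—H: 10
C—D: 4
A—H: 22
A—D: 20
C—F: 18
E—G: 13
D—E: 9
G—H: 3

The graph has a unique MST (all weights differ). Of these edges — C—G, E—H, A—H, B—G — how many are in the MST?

Kruskal's algorithm — process edges by increasing weight (ties by edge label):
G—H (3): add — endpoints in different components.
C—D (4): add — endpoints in different components.
E—H (5): add — endpoints in different components.
C—H (6): add — endpoints in different components.
A—E (8): add — endpoints in different components.
D—E (9): skip — D and E already connected.
F—H (10): add — endpoints in different components.
F—G (11): skip — F and G already connected.
A—G (12): skip — A and G already connected.
E—G (13): skip — E and G already connected.
B—G (15): add — endpoints in different components.
MST edge set: {G—H, C—D, E—H, C—H, A—E, F—H, B—G}.
Of the listed edges, {E—H, B—G} are in the MST → 2.

2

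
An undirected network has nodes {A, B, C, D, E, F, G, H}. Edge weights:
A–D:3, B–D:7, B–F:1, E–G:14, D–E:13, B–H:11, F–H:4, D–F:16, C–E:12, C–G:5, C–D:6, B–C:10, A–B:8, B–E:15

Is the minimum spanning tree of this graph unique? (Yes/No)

Sort edges by weight, then run Kruskal:
B–F (1): add — endpoints in different components.
A–D (3): add — endpoints in different components.
F–H (4): add — endpoints in different components.
C–G (5): add — endpoints in different components.
C–D (6): add — endpoints in different components.
B–D (7): add — endpoints in different components.
A–B (8): skip — A and B already connected.
B–C (10): skip — B and C already connected.
B–H (11): skip — B and H already connected.
C–E (12): add — endpoints in different components.
Every non-tree edge has weight strictly greater than the heaviest edge on the tree path between its endpoints, so the MST is unique.

Yes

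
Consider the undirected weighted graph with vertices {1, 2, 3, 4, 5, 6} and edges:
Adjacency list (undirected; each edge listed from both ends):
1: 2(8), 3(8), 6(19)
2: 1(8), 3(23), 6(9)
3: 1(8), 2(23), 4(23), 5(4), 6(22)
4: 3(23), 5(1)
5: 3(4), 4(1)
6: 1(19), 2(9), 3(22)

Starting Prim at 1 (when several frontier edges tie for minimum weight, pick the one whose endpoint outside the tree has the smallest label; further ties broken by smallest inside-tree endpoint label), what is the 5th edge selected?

Prim, starting at 1.
Step 1: frontier [1—2 8, 1—3 8, 1—6 19] → take 1—2 (8); add 2.
Step 2: frontier [1—3 8, 1—6 19, 2—6 9, 2—3 23] → take 1—3 (8); add 3.
Step 3: frontier [1—6 19, 2—6 9, 3—5 4, 3—6 22, 3—4 23] → take 3—5 (4); add 5.
Step 4: frontier [1—6 19, 2—6 9, 3—6 22, 3—4 23, 4—5 1] → take 4—5 (1); add 4.
Step 5: frontier [1—6 19, 2—6 9, 3—6 22] → take 2—6 (9); add 6.
The 5th edge added is 2—6.

2-6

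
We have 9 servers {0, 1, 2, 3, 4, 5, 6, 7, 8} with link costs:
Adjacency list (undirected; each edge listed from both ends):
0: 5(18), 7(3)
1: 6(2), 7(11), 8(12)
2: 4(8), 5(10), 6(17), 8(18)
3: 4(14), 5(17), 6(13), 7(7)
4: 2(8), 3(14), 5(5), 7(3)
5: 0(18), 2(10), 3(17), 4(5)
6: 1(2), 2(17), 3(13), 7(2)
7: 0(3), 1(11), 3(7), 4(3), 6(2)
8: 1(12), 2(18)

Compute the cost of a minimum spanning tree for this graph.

42

Grow the tree from 4 using Prim:
Step 1: cheapest edge leaving the tree is 4-7 (3); add 7.
Step 2: cheapest edge leaving the tree is 6-7 (2); add 6.
Step 3: cheapest edge leaving the tree is 1-6 (2); add 1.
Step 4: cheapest edge leaving the tree is 0-7 (3); add 0.
Step 5: cheapest edge leaving the tree is 4-5 (5); add 5.
Step 6: cheapest edge leaving the tree is 3-7 (7); add 3.
Step 7: cheapest edge leaving the tree is 2-4 (8); add 2.
Step 8: cheapest edge leaving the tree is 1-8 (12); add 8.
MST edges: 4-7, 6-7, 1-6, 0-7, 4-5, 3-7, 2-4, 1-8; total weight 3+2+2+3+5+7+8+12 = 42.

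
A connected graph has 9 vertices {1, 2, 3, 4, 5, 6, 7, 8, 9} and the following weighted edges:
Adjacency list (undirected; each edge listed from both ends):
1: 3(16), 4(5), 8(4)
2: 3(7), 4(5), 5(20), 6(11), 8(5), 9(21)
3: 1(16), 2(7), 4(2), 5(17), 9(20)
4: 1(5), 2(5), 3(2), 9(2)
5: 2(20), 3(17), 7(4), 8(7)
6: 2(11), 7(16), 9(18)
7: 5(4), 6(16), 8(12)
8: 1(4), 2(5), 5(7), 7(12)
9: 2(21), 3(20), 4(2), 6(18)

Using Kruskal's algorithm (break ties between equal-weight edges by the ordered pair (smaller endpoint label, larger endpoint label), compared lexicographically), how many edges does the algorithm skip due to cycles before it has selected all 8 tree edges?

Kruskal: consider edges lightest-first.
3–4 (2): add — endpoints in different components.
4–9 (2): add — endpoints in different components.
1–8 (4): add — endpoints in different components.
5–7 (4): add — endpoints in different components.
1–4 (5): add — endpoints in different components.
2–4 (5): add — endpoints in different components.
2–8 (5): skip — 2 and 8 already connected.
2–3 (7): skip — 2 and 3 already connected.
5–8 (7): add — endpoints in different components.
2–6 (11): add — endpoints in different components.
Edges rejected before the tree was complete: 2.

2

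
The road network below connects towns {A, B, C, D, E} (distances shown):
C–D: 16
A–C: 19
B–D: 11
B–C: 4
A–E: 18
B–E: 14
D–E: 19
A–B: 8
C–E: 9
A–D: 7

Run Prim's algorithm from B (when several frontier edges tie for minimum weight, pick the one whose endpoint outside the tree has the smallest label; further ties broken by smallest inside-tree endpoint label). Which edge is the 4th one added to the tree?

C-E

Prim, starting at B.
Step 1: cheapest edge leaving the tree is B–C (4); add C.
Step 2: cheapest edge leaving the tree is A–B (8); add A.
Step 3: cheapest edge leaving the tree is A–D (7); add D.
Step 4: cheapest edge leaving the tree is C–E (9); add E.
The 4th edge added is C–E.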